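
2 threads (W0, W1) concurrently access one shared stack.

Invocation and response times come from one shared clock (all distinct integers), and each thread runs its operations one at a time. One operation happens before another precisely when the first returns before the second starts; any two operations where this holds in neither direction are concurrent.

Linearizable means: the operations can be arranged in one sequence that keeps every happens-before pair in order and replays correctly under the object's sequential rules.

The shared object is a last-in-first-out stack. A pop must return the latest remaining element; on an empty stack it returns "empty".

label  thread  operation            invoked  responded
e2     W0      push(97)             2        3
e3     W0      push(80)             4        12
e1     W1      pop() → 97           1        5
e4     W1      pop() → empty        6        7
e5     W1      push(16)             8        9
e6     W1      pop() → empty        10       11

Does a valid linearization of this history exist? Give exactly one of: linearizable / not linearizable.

not linearizable

through event 10 a valid linearization exists; event 11 (e6 responding at time 11) ends that
real-time-consistent orders of the 5 completed operations: 2 — all fail the stack replay
no completion choice of the 1 pending operation (e3) rescues it — every subset was tried
sample order e1, e2, e4, e5, e6 (pending dropped) stalls at step 1 — e1 pop() → 97 has no legal effect
sample order e2, e1, e4, e5, e6 (pending dropped) stalls at step 5 — e6 pop() → empty has no legal effect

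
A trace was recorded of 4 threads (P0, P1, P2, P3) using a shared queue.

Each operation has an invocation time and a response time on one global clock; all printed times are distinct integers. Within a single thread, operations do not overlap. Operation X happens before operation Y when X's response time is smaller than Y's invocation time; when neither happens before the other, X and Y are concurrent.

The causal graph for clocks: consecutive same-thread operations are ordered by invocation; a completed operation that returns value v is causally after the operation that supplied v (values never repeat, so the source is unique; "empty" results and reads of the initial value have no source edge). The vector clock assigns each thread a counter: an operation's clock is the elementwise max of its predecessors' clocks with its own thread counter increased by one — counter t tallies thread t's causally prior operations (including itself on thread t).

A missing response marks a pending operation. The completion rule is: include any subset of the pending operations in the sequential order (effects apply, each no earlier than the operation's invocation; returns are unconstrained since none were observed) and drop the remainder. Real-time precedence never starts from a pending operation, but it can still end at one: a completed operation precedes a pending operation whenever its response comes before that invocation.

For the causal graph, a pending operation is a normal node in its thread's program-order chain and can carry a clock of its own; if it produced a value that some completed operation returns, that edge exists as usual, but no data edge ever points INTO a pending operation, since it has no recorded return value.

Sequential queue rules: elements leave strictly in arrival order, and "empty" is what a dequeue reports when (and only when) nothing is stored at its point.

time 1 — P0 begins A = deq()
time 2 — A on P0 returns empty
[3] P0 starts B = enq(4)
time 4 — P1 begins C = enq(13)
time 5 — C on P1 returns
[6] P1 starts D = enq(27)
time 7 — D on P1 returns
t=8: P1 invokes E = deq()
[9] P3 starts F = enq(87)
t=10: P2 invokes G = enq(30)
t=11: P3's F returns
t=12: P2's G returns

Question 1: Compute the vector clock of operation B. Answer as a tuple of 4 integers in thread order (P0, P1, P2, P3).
F, invoked 9, has no incoming edges; only P3's bump applies → (0, 0, 0, 1)
G, invoked 10, has no incoming edges; only P2's bump applies → (0, 0, 1, 0)
C, invoked 4, has no incoming edges; only P1's bump applies → (0, 1, 0, 0)
A, invoked 1, has no incoming edges; only P0's bump applies → (1, 0, 0, 0)
D, invoked 6, takes VC(C)=(0, 1, 0, 0) under max, adds 1 for P1 → (0, 2, 0, 0)
B, invoked 3, takes VC(A)=(1, 0, 0, 0) under max, adds 1 for P0 → (2, 0, 0, 0)
E, invoked 8, takes VC(D)=(0, 2, 0, 0) under max, adds 1 for P1 → (0, 3, 0, 0)
target: VC(B) = (2, 0, 0, 0)

(2, 0, 0, 0)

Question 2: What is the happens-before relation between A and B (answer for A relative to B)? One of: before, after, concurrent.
A spans [1,2], B spans [3,…)
resp(A)=2 < inv(B)=3

before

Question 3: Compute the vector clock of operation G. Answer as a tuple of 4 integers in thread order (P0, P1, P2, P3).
no predecessors for F (invoked 9): P3 increments from zero → (0, 0, 0, 1)
no predecessors for G (invoked 10): P2 increments from zero → (0, 0, 1, 0)
no predecessors for C (invoked 4): P1 increments from zero → (0, 1, 0, 0)
no predecessors for A (invoked 1): P0 increments from zero → (1, 0, 0, 0)
invoked at 6, D merges VC(C)=(0, 1, 0, 0) and bumps P1's slot → (0, 2, 0, 0)
invoked at 3, B merges VC(A)=(1, 0, 0, 0) and bumps P0's slot → (2, 0, 0, 0)
invoked at 8, E merges VC(D)=(0, 2, 0, 0) and bumps P1's slot → (0, 3, 0, 0)
target: VC(G) = (0, 0, 1, 0)

(0, 0, 1, 0)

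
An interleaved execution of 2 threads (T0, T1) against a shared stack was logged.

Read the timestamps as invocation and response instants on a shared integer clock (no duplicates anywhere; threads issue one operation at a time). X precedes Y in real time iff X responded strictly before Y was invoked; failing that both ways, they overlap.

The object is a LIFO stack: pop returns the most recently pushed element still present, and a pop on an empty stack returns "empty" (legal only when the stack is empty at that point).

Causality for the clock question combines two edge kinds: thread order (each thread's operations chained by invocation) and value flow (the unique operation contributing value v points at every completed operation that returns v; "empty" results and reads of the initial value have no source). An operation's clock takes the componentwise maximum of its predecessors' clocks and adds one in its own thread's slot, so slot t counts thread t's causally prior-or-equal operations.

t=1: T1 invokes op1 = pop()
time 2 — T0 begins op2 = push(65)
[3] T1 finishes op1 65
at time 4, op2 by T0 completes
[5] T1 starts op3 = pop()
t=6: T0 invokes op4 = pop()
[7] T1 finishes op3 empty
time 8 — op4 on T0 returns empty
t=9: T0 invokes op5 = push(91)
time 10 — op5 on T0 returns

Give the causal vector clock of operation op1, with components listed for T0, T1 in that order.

root op op2, invoked 2: fresh clock plus T0's own tick → (1, 0)
VC(op1, invoked at 1): max of VC(op2)=(1, 0), then +1 on thread T1 → (1, 1)
VC(op4, invoked at 6): max of VC(op2)=(1, 0), then +1 on thread T0 → (2, 0)
VC(op3, invoked at 5): max of VC(op1)=(1, 1), then +1 on thread T1 → (1, 2)
VC(op5, invoked at 9): max of VC(op4)=(2, 0), then +1 on thread T0 → (3, 0)
target: VC(op1) = (1, 1)

(1, 1)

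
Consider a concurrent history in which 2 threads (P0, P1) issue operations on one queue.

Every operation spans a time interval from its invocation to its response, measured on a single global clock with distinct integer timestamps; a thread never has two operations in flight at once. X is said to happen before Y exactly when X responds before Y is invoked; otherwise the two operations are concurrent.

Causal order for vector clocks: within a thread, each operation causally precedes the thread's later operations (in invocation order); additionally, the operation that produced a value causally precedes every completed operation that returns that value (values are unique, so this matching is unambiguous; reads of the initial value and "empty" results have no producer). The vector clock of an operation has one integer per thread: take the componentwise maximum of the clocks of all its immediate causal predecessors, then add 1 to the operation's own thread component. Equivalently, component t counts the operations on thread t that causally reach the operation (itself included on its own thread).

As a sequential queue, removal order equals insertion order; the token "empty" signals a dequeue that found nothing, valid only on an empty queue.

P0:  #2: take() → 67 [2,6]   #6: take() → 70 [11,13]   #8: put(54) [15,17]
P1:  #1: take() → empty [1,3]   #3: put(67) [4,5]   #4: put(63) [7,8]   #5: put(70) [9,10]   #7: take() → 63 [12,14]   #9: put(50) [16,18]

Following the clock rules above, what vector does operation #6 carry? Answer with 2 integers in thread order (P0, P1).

(2, 4)

invoked at 1, #1 has no predecessors; its own P1 bump gives (0, 1)
from VC(#1)=(0, 1), #3 (invoked 4) maxes components and bumps P1 → (0, 2)
from VC(#3)=(0, 2), #4 (invoked 7) maxes components and bumps P1 → (0, 3)
from VC(#3)=(0, 2), #2 (invoked 2) maxes components and bumps P0 → (1, 2)
from VC(#4)=(0, 3), #5 (invoked 9) maxes components and bumps P1 → (0, 4)
from VC(#4)=(0, 3), VC(#5)=(0, 4), #7 (invoked 12) maxes components and bumps P1 → (0, 5)
from VC(#7)=(0, 5), #9 (invoked 16) maxes components and bumps P1 → (0, 6)
from VC(#2)=(1, 2), VC(#5)=(0, 4), #6 (invoked 11) maxes components and bumps P0 → (2, 4)
from VC(#6)=(2, 4), #8 (invoked 15) maxes components and bumps P0 → (3, 4)
target: VC(#6) = (2, 4)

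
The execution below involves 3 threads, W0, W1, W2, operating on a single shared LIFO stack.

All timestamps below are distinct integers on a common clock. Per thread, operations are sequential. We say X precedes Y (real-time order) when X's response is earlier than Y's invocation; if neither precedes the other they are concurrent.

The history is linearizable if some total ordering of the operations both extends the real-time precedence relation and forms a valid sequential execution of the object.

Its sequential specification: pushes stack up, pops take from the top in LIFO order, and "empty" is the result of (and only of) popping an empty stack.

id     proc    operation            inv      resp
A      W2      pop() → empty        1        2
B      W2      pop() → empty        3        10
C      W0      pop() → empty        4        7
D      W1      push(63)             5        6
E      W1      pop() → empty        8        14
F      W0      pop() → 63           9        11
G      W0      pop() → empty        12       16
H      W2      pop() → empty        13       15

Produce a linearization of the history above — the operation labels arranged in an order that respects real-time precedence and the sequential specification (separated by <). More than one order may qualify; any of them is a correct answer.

after step 1 (A pop() → empty): stack <>
after step 2 (B pop() → empty): stack <>
after step 3 (C pop() → empty): stack <>
after step 4 (D push(63)): stack <63>
after step 5 (F pop() → 63): stack <>
after step 6 (E pop() → empty): stack <>
after step 7 (G pop() → empty): stack <>
after step 8 (H pop() → empty): stack <>

A < B < C < D < F < E < G < H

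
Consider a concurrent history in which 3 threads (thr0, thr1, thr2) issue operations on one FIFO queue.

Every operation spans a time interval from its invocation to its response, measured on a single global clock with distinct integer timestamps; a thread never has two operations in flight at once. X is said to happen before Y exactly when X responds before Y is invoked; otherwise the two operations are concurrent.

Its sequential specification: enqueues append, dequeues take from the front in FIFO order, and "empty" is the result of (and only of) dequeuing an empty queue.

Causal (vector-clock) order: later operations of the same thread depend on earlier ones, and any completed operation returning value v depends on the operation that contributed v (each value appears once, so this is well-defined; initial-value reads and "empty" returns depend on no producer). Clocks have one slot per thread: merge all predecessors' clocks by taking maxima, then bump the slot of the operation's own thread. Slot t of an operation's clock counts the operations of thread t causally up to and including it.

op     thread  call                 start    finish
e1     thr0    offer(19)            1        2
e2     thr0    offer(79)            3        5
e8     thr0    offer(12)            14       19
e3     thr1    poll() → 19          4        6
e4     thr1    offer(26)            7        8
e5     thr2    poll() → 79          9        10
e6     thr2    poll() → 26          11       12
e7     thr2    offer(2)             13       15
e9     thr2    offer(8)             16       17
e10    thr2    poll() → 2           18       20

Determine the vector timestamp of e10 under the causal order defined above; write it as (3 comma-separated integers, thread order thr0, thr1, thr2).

e1, invoked 1, has no incoming edges; only thr0's bump applies → (1, 0, 0)
VC(e3, invoked at 4): max of VC(e1)=(1, 0, 0), then +1 on thread thr1 → (1, 1, 0)
VC(e2, invoked at 3): max of VC(e1)=(1, 0, 0), then +1 on thread thr0 → (2, 0, 0)
VC(e4, invoked at 7): max of VC(e3)=(1, 1, 0), then +1 on thread thr1 → (1, 2, 0)
VC(e5, invoked at 9): max of VC(e2)=(2, 0, 0), then +1 on thread thr2 → (2, 0, 1)
VC(e8, invoked at 14): max of VC(e2)=(2, 0, 0), then +1 on thread thr0 → (3, 0, 0)
VC(e6, invoked at 11): max of VC(e4)=(1, 2, 0), VC(e5)=(2, 0, 1), then +1 on thread thr2 → (2, 2, 2)
VC(e7, invoked at 13): max of VC(e6)=(2, 2, 2), then +1 on thread thr2 → (2, 2, 3)
VC(e9, invoked at 16): max of VC(e7)=(2, 2, 3), then +1 on thread thr2 → (2, 2, 4)
VC(e10, invoked at 18): max of VC(e7)=(2, 2, 3), VC(e9)=(2, 2, 4), then +1 on thread thr2 → (2, 2, 5)
target: VC(e10) = (2, 2, 5)

(2, 2, 5)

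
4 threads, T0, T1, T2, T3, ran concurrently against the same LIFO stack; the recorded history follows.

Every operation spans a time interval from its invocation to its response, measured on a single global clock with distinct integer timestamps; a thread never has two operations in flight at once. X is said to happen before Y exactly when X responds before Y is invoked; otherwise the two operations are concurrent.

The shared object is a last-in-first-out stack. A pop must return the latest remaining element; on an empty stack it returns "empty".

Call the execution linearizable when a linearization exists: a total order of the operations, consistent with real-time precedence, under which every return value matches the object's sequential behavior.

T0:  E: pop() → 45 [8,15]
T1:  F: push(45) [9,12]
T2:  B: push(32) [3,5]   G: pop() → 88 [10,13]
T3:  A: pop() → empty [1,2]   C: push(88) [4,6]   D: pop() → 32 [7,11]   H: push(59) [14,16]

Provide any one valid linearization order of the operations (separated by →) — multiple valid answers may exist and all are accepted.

step 1: A pop() → empty — stack <>
step 2: B push(32) — stack <32>
step 3: C push(88) — stack <32,88>
step 4: F push(45) — stack <32,88,45>
step 5: E pop() → 45 — stack <32,88>
step 6: G pop() → 88 — stack <32>
step 7: D pop() → 32 — stack <>
step 8: H push(59) — stack <59>

A → B → C → F → E → G → D → H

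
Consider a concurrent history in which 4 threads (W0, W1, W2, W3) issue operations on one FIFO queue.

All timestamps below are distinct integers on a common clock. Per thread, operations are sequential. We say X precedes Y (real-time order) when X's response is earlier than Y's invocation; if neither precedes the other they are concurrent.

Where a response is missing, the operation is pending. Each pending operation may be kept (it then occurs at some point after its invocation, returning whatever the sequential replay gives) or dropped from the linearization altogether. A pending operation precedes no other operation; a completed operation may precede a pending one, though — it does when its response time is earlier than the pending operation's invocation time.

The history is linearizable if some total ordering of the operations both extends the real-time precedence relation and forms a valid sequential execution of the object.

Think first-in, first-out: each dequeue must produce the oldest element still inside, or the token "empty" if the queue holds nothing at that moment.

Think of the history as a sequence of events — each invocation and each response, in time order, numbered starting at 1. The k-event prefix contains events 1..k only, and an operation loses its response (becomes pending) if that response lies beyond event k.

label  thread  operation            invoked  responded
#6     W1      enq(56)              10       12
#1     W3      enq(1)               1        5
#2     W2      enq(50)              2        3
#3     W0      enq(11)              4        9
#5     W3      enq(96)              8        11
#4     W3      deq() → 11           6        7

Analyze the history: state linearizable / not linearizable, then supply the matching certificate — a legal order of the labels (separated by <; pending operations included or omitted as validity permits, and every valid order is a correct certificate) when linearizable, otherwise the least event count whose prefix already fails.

not linearizable — minimal violating prefix: 7 events

through event 6 a valid linearization exists; event 7 (#4 responding at time 7) ends that
all 2 real-time-respecting orders fail — 3 completed FIFO queue operations, no legal replay
include/drop combinations of the 1 pending operation (#3) were all tried; none helps
e.g. #1, #2, #4 (pending dropped): illegal at step 3, since #4 deq() → 11 cannot apply there
e.g. #2, #1, #4 (pending dropped): illegal at step 3, since #4 deq() → 11 cannot apply there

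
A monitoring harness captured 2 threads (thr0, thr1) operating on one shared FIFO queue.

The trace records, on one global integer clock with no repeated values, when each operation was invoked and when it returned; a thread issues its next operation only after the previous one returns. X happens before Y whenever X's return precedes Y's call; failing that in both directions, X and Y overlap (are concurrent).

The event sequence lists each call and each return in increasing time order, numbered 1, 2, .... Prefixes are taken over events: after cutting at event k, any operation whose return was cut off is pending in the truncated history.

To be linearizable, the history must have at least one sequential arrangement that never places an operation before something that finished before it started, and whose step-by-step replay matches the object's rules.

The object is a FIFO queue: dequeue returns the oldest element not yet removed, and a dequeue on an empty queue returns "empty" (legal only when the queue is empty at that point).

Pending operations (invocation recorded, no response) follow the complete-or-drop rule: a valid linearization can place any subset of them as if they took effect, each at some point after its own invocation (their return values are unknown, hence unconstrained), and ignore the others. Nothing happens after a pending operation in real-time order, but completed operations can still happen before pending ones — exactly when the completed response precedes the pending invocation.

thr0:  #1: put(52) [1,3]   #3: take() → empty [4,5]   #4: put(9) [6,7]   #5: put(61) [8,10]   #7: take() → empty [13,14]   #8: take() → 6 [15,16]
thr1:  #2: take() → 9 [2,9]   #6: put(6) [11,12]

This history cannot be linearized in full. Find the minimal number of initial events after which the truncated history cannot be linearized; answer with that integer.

events 1..8 are still linearizable — one witness is #1, #2, #3, #4:
step 1: #1 put(52) — queue <52>
step 2: #2 take() (pending, included) — queue <>
step 3: #3 take() → empty — queue <>
step 4: #4 put(9) — queue <9>
once event 9 joins (#2's response, time 9), exhaustive search finds no witness
include/drop combinations of the 1 pending operation (#5) were all tried; none helps
take #1, #2, #3, #4 (pending dropped): step 2 already fails, because #2 take() → 9 cannot occur there
take #1, #3, #2, #4 (pending dropped): step 2 already fails, because #3 take() → empty cannot occur there

9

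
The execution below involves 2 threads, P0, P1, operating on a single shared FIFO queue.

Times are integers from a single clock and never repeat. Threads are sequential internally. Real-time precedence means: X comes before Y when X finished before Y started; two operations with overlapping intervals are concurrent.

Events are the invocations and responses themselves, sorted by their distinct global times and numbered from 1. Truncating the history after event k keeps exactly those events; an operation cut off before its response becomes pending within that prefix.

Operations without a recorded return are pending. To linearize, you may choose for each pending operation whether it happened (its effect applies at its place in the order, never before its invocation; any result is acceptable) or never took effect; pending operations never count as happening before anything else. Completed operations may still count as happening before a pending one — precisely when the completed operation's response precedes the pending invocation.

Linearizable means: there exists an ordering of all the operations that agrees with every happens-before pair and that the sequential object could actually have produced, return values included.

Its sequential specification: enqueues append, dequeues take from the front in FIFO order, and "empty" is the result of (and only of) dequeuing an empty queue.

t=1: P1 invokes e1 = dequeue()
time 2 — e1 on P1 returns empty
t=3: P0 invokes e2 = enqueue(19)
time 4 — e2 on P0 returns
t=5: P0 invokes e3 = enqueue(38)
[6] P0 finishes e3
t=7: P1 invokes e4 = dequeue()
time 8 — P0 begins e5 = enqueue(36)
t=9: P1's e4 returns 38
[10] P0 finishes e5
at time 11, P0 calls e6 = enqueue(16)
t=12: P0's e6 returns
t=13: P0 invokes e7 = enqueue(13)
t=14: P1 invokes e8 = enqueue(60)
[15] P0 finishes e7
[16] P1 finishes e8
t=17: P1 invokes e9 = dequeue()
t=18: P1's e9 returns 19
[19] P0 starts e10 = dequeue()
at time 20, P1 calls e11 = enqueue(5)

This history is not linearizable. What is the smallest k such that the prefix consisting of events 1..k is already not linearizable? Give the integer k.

events 1..8 are still linearizable — one witness is e1, e2, e3:
1. e1 dequeue() → empty, leaving queue <>
2. e2 enqueue(19), leaving queue <19>
3. e3 enqueue(38), leaving queue <19,38>
adding event 9 (e4 responds at 9) leaves no legal real-time order
completion choices over the 1 pending operation (e5) were checked; none helps
for example e1, e2, e3, e4 (pending dropped) fails at step 4: e4 dequeue() → 38 is not legal there

9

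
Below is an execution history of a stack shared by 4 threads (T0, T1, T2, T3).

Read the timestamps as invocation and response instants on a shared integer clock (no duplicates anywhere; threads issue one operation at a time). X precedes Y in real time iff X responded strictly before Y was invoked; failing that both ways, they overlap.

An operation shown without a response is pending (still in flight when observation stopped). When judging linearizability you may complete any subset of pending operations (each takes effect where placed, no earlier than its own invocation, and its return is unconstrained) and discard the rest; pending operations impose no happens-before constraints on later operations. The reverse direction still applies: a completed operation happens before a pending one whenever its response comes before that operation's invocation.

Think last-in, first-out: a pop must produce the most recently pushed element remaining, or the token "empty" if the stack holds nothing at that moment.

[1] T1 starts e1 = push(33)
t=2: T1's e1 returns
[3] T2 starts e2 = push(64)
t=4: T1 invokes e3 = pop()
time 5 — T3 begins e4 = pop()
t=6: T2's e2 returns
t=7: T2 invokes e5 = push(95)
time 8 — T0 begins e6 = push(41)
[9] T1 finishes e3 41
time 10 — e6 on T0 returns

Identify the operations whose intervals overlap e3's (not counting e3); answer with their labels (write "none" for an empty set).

e2, e4, e5, e6

e3 runs from 4 to 9; window-overlapping ops are concurrent
e1 [1,2]: before
e2 [3,6]: concurrent
e4 [5,…): concurrent
e5 [7,…): concurrent
e6 [8,10]: concurrent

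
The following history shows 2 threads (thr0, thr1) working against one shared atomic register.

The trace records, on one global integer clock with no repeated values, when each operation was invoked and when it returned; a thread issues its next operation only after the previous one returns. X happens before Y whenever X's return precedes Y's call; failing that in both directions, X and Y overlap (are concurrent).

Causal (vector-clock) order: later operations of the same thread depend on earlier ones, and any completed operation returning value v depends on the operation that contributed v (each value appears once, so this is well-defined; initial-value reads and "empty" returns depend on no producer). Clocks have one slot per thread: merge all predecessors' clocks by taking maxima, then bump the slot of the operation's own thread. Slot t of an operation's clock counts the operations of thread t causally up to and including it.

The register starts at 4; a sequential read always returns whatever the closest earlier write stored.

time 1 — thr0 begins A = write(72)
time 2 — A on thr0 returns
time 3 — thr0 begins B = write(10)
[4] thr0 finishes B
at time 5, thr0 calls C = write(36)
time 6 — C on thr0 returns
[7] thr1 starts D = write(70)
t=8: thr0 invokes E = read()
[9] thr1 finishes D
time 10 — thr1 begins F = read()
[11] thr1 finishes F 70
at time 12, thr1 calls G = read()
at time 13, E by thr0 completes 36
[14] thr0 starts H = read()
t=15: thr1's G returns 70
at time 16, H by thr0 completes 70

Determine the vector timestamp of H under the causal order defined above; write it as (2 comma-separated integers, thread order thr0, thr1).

no predecessors for D (invoked 7): thr1 increments from zero → (0, 1)
no predecessors for A (invoked 1): thr0 increments from zero → (1, 0)
VC(F, invoked at 10): max of VC(D)=(0, 1), then +1 on thread thr1 → (0, 2)
VC(B, invoked at 3): max of VC(A)=(1, 0), then +1 on thread thr0 → (2, 0)
VC(G, invoked at 12): max of VC(D)=(0, 1), VC(F)=(0, 2), then +1 on thread thr1 → (0, 3)
VC(C, invoked at 5): max of VC(B)=(2, 0), then +1 on thread thr0 → (3, 0)
VC(E, invoked at 8): max of VC(C)=(3, 0), then +1 on thread thr0 → (4, 0)
VC(H, invoked at 14): max of VC(D)=(0, 1), VC(E)=(4, 0), then +1 on thread thr0 → (5, 1)
target: VC(H) = (5, 1)

(5, 1)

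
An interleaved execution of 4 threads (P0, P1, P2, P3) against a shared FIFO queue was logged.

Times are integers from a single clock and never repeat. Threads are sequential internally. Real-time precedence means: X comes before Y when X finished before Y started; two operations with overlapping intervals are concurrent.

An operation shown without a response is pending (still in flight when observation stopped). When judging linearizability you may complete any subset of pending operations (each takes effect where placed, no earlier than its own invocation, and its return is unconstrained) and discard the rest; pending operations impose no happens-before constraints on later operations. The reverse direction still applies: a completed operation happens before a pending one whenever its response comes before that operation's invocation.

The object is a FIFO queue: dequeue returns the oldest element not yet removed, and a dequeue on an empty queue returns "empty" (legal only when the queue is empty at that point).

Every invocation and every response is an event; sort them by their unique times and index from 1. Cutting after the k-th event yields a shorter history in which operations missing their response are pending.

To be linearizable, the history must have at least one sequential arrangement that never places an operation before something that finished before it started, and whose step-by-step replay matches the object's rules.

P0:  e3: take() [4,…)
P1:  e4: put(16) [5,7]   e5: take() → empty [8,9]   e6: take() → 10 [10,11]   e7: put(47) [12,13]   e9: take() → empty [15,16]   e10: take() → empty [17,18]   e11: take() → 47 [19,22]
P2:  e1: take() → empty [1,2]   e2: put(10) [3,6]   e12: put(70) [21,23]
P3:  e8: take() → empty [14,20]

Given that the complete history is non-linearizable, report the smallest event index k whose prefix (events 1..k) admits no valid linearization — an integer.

9

events 1..8 are linearizable, e.g. via e1, e2, e3, e4:
after step 1 (e1 take() → empty): queue <>
after step 2 (e2 put(10)): queue <10>
after step 3 (e3 take() (pending, included)): queue <>
after step 4 (e4 put(16)): queue <16>
adding event 9 (e5 responds at 9) leaves no legal real-time order
no completion choice of the 1 pending operation (e3) rescues it — every subset was tried
for example e1, e2, e4, e5 (pending dropped) fails at step 4: e5 take() → empty is not legal there
for example e1, e4, e2, e5 (pending dropped) fails at step 4: e5 take() → empty is not legal there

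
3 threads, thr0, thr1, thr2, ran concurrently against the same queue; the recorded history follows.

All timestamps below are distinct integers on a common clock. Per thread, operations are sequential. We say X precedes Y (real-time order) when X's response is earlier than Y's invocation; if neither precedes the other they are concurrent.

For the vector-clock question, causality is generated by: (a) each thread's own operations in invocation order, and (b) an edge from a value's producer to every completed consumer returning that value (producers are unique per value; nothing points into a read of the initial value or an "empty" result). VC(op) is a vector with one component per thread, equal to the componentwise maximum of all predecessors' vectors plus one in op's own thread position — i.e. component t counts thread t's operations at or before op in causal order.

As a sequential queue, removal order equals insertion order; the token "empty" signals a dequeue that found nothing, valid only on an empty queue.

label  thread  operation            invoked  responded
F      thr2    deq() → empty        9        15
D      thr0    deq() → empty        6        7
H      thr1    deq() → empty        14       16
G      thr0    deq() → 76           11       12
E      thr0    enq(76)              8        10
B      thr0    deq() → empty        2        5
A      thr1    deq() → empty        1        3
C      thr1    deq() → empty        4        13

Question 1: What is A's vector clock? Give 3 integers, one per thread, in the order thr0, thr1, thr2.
(0, 1, 0)

F, invoked 9, has no incoming edges; only thr2's bump applies → (0, 0, 1)
A, invoked 1, has no incoming edges; only thr1's bump applies → (0, 1, 0)
B, invoked 2, has no incoming edges; only thr0's bump applies → (1, 0, 0)
C, invoked 4, takes VC(A)=(0, 1, 0) under max, adds 1 for thr1 → (0, 2, 0)
D, invoked 6, takes VC(B)=(1, 0, 0) under max, adds 1 for thr0 → (2, 0, 0)
H, invoked 14, takes VC(C)=(0, 2, 0) under max, adds 1 for thr1 → (0, 3, 0)
E, invoked 8, takes VC(D)=(2, 0, 0) under max, adds 1 for thr0 → (3, 0, 0)
G, invoked 11, takes VC(E)=(3, 0, 0) under max, adds 1 for thr0 → (4, 0, 0)
target: VC(A) = (0, 1, 0)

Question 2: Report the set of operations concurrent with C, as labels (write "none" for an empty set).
B, D, E, F, G

C runs from 4 to 13; window-overlapping ops are concurrent
A [1,3]: before
B [2,5]: concurrent
D [6,7]: concurrent
E [8,10]: concurrent
F [9,15]: concurrent
G [11,12]: concurrent
H [14,16]: after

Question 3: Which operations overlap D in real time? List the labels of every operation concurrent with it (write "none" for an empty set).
C

D spans [6,7]; an op avoiding the whole window 6..7 is ordered, any other is concurrent
A [1,3]: before
B [2,5]: before
C [4,13]: concurrent
E [8,10]: after
F [9,15]: after
G [11,12]: after
H [14,16]: after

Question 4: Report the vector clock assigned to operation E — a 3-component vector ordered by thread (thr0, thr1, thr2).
(3, 0, 0)

F (invocation 9): nothing precedes it; thr2's component alone gives (0, 0, 1)
A (invocation 1): nothing precedes it; thr1's component alone gives (0, 1, 0)
B (invocation 2): nothing precedes it; thr0's component alone gives (1, 0, 0)
invoked at 4, C merges VC(A)=(0, 1, 0) and bumps thr1's slot → (0, 2, 0)
invoked at 6, D merges VC(B)=(1, 0, 0) and bumps thr0's slot → (2, 0, 0)
invoked at 14, H merges VC(C)=(0, 2, 0) and bumps thr1's slot → (0, 3, 0)
invoked at 8, E merges VC(D)=(2, 0, 0) and bumps thr0's slot → (3, 0, 0)
invoked at 11, G merges VC(E)=(3, 0, 0) and bumps thr0's slot → (4, 0, 0)
target: VC(E) = (3, 0, 0)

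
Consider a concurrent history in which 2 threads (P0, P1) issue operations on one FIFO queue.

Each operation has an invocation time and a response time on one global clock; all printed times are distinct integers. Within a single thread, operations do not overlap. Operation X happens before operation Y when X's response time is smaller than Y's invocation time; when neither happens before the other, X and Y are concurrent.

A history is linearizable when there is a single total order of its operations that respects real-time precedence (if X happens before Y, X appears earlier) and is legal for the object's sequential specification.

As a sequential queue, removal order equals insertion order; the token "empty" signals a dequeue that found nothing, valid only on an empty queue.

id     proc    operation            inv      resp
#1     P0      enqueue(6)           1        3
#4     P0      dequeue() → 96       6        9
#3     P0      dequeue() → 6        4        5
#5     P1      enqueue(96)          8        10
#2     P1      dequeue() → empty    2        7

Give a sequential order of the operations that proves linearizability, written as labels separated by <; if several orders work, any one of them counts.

#1 < #3 < #2 < #5 < #4

step 1: #1 enqueue(6) — queue <6>
step 2: #3 dequeue() → 6 — queue <>
step 3: #2 dequeue() → empty — queue <>
step 4: #5 enqueue(96) — queue <96>
step 5: #4 dequeue() → 96 — queue <>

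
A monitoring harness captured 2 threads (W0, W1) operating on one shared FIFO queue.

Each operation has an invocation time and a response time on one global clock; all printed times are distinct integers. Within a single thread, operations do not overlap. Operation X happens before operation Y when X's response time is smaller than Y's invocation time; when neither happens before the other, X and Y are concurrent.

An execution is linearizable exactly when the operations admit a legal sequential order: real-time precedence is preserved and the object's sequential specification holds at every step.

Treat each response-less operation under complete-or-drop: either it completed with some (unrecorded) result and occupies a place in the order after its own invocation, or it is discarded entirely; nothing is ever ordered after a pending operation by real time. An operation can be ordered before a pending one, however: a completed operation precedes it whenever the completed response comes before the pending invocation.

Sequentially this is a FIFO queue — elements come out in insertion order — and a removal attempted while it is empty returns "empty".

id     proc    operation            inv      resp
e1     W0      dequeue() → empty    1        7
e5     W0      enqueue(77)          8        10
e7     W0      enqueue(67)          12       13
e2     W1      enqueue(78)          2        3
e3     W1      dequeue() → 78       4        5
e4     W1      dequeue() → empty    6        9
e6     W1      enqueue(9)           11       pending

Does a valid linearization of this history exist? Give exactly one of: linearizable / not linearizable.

linearizable

a witness: e1, e2, e3, e4, e5, e6, e7
step 1: e1 dequeue() → empty — queue <>
step 2: e2 enqueue(78) — queue <78>
step 3: e3 dequeue() → 78 — queue <>
step 4: e4 dequeue() → empty — queue <>
step 5: e5 enqueue(77) — queue <77>
step 6: e6 enqueue(9) (pending, included) — queue <77,9>
step 7: e7 enqueue(67) — queue <77,9,67>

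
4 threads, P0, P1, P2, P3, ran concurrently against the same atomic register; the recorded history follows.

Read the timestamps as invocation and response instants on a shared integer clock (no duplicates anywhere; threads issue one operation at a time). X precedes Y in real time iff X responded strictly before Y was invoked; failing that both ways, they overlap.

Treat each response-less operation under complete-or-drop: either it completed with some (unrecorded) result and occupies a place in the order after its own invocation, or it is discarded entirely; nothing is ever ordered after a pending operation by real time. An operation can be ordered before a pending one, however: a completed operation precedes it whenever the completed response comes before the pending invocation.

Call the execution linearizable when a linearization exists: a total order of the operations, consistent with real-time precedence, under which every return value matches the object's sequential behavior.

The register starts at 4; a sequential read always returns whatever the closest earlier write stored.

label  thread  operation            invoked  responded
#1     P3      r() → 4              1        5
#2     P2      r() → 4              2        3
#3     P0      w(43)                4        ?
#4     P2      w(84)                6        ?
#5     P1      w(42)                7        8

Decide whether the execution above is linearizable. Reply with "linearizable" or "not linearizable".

a witness: #1, #2, #3, #4, #5
1. #1 r() → 4, leaving value 4
2. #2 r() → 4, leaving value 4
3. #3 w(43) (pending, included), leaving value 43
4. #4 w(84) (pending, included), leaving value 84
5. #5 w(42), leaving value 42

linearizable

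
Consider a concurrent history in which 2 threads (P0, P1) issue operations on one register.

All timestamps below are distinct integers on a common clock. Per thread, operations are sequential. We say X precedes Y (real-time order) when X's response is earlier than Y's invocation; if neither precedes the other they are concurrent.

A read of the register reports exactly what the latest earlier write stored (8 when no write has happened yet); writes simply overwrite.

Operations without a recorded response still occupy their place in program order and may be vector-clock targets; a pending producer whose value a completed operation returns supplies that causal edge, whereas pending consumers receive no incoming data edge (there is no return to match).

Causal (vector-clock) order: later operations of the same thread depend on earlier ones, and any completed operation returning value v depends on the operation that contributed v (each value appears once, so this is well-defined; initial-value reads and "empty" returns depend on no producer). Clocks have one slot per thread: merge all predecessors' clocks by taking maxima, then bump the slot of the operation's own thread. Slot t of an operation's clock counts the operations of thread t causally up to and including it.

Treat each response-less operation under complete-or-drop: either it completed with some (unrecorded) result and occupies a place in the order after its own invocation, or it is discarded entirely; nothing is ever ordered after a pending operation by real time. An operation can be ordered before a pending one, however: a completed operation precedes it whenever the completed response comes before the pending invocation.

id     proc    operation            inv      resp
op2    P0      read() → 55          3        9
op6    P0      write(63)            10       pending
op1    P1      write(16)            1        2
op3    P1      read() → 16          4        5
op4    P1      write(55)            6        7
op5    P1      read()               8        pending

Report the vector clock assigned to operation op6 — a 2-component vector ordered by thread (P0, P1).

invoked at 1, op1 has no predecessors; its own P1 bump gives (0, 1)
op3, invoked 4, takes VC(op1)=(0, 1) under max, adds 1 for P1 → (0, 2)
op4, invoked 6, takes VC(op3)=(0, 2) under max, adds 1 for P1 → (0, 3)
op5, invoked 8, takes VC(op4)=(0, 3) under max, adds 1 for P1 → (0, 4)
op2, invoked 3, takes VC(op4)=(0, 3) under max, adds 1 for P0 → (1, 3)
op6, invoked 10, takes VC(op2)=(1, 3) under max, adds 1 for P0 → (2, 3)
target: VC(op6) = (2, 3)

(2, 3)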